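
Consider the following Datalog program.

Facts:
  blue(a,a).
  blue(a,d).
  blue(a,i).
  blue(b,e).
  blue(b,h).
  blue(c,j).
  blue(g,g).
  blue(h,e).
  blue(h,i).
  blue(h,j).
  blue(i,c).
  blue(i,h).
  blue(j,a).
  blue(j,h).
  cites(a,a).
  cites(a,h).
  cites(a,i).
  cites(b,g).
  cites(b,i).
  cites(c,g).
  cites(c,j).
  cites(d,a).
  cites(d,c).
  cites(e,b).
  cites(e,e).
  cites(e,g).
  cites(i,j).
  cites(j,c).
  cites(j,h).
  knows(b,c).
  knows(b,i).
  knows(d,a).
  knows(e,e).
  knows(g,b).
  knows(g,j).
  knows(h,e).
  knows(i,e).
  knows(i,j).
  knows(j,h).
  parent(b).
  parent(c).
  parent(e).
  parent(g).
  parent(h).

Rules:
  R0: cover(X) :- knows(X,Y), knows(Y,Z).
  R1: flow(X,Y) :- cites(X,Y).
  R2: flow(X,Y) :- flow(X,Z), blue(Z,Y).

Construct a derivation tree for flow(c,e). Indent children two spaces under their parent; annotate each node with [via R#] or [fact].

round 1: derive flow(a,a) via R1 from cites(a,a)
round 1: derive flow(a,h) via R1 from cites(a,h)
round 1: derive flow(a,i) via R1 from cites(a,i)
round 1: derive flow(b,g) via R1 from cites(b,g)
round 1: derive flow(b,i) via R1 from cites(b,i)
round 1: derive flow(c,g) via R1 from cites(c,g)
round 1: derive flow(c,j) via R1 from cites(c,j)
round 1: derive flow(d,a) via R1 from cites(d,a)
round 1: derive flow(d,c) via R1 from cites(d,c)
round 1: derive flow(e,b) via R1 from cites(e,b)
round 1: derive flow(e,e) via R1 from cites(e,e)
round 1: derive flow(e,g) via R1 from cites(e,g)
round 1: derive flow(i,j) via R1 from cites(i,j)
round 1: derive flow(j,c) via R1 from cites(j,c)
round 1: derive flow(j,h) via R1 from cites(j,h)
round 2: derive flow(a,c) via R2 from flow(a,i), blue(i,c)
round 2: derive flow(a,d) via R2 from flow(a,a), blue(a,d)
round 2: derive flow(a,e) via R2 from flow(a,h), blue(h,e)
round 2: derive flow(a,j) via R2 from flow(a,h), blue(h,j)
round 2: derive flow(b,c) via R2 from flow(b,i), blue(i,c)
round 2: derive flow(b,h) via R2 from flow(b,i), blue(i,h)
round 2: derive flow(c,a) via R2 from flow(c,j), blue(j,a)
round 2: derive flow(c,h) via R2 from flow(c,j), blue(j,h)
round 2: derive flow(d,d) via R2 from flow(d,a), blue(a,d)
round 2: derive flow(d,i) via R2 from flow(d,a), blue(a,i)
round 2: derive flow(d,j) via R2 from flow(d,c), blue(c,j)
round 2: derive flow(e,h) via R2 from flow(e,b), blue(b,h)
round 2: derive flow(i,a) via R2 from flow(i,j), blue(j,a)
round 2: derive flow(i,h) via R2 from flow(i,j), blue(j,h)
round 2: derive flow(j,e) via R2 from flow(j,h), blue(h,e)
round 2: derive flow(j,i) via R2 from flow(j,h), blue(h,i)
round 2: derive flow(j,j) via R2 from flow(j,c), blue(c,j)
round 3: derive flow(b,e) via R2 from flow(b,h), blue(h,e)
round 3: derive flow(b,j) via R2 from flow(b,c), blue(c,j)
round 3: derive flow(c,d) via R2 from flow(c,a), blue(a,d)
round 3: derive flow(c,e) via R2 from flow(c,h), blue(h,e)
round 3: derive flow(c,i) via R2 from flow(c,a), blue(a,i)
round 3: derive flow(d,h) via R2 from flow(d,i), blue(i,h)
round 3: derive flow(e,i) via R2 from flow(e,h), blue(h,i)
round 3: derive flow(e,j) via R2 from flow(e,h), blue(h,j)
round 3: derive flow(i,d) via R2 from flow(i,a), blue(a,d)
round 3: derive flow(i,e) via R2 from flow(i,h), blue(h,e)
round 3: derive flow(i,i) via R2 from flow(i,a), blue(a,i)
round 3: derive flow(j,a) via R2 from flow(j,j), blue(j,a)
round 4: derive flow(b,a) via R2 from flow(b,j), blue(j,a)
round 4: derive flow(c,c) via R2 from flow(c,i), blue(i,c)
round 4: derive flow(d,e) via R2 from flow(d,h), blue(h,e)
round 4: derive flow(e,a) via R2 from flow(e,j), blue(j,a)
round 4: derive flow(e,c) via R2 from flow(e,i), blue(i,c)
round 4: derive flow(i,c) via R2 from flow(i,i), blue(i,c)
round 4: derive flow(j,d) via R2 from flow(j,a), blue(a,d)
round 5: derive flow(b,d) via R2 from flow(b,a), blue(a,d)
round 5: derive flow(e,d) via R2 from flow(e,a), blue(a,d)

flow(c,e)  [via R2]
  flow(c,h)  [via R2]
    flow(c,j)  [via R1]
      cites(c,j)  [fact]
    blue(j,h)  [fact]
  blue(h,e)  [fact]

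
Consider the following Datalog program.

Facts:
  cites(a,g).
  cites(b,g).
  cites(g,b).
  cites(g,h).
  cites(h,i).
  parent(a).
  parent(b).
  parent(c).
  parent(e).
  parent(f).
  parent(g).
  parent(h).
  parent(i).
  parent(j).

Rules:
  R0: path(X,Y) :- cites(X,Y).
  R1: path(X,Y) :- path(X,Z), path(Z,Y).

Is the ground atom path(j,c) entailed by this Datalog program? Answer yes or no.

no

round 1: derive path(a,g) via R0 from cites(a,g)
round 1: derive path(b,g) via R0 from cites(b,g)
round 1: derive path(g,b) via R0 from cites(g,b)
round 1: derive path(g,h) via R0 from cites(g,h)
round 1: derive path(h,i) via R0 from cites(h,i)
round 2: derive path(a,b) via R1 from path(a,g), path(g,b)
round 2: derive path(a,h) via R1 from path(a,g), path(g,h)
round 2: derive path(b,b) via R1 from path(b,g), path(g,b)
round 2: derive path(b,h) via R1 from path(b,g), path(g,h)
round 2: derive path(g,g) via R1 from path(g,b), path(b,g)
round 2: derive path(g,i) via R1 from path(g,h), path(h,i)
round 3: derive path(a,i) via R1 from path(a,g), path(g,i)
round 3: derive path(b,i) via R1 from path(b,g), path(g,i)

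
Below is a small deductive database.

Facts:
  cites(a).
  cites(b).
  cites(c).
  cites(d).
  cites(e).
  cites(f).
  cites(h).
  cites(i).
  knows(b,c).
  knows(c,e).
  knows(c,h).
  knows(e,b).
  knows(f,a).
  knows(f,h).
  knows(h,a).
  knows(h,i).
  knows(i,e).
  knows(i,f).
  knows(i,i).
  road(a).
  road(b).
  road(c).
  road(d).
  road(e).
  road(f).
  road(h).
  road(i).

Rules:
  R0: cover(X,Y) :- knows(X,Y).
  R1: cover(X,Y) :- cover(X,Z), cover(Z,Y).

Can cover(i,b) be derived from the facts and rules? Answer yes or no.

round 1: derive cover(b,c) via R0 from knows(b,c)
round 1: derive cover(c,e) via R0 from knows(c,e)
round 1: derive cover(c,h) via R0 from knows(c,h)
round 1: derive cover(e,b) via R0 from knows(e,b)
round 1: derive cover(f,a) via R0 from knows(f,a)
round 1: derive cover(f,h) via R0 from knows(f,h)
round 1: derive cover(h,a) via R0 from knows(h,a)
round 1: derive cover(h,i) via R0 from knows(h,i)
round 1: derive cover(i,e) via R0 from knows(i,e)
round 1: derive cover(i,f) via R0 from knows(i,f)
round 1: derive cover(i,i) via R0 from knows(i,i)
round 2: derive cover(b,e) via R1 from cover(b,c), cover(c,e)
round 2: derive cover(b,h) via R1 from cover(b,c), cover(c,h)
round 2: derive cover(c,a) via R1 from cover(c,h), cover(h,a)
round 2: derive cover(c,b) via R1 from cover(c,e), cover(e,b)
round 2: derive cover(c,i) via R1 from cover(c,h), cover(h,i)
round 2: derive cover(e,c) via R1 from cover(e,b), cover(b,c)
round 2: derive cover(f,i) via R1 from cover(f,h), cover(h,i)
round 2: derive cover(h,e) via R1 from cover(h,i), cover(i,e)
round 2: derive cover(h,f) via R1 from cover(h,i), cover(i,f)
round 2: derive cover(i,a) via R1 from cover(i,f), cover(f,a)
round 2: derive cover(i,b) via R1 from cover(i,e), cover(e,b)
round 2: derive cover(i,h) via R1 from cover(i,f), cover(f,h)
round 3: derive cover(b,a) via R1 from cover(b,c), cover(c,a)
round 3: derive cover(b,b) via R1 from cover(b,c), cover(c,b)
round 3: derive cover(b,f) via R1 from cover(b,h), cover(h,f)
round 3: derive cover(b,i) via R1 from cover(b,c), cover(c,i)
round 3: derive cover(c,c) via R1 from cover(c,b), cover(b,c)
round 3: derive cover(c,f) via R1 from cover(c,h), cover(h,f)
round 3: derive cover(e,a) via R1 from cover(e,c), cover(c,a)
round 3: derive cover(e,e) via R1 from cover(e,b), cover(b,e)
round 3: derive cover(e,h) via R1 from cover(e,b), cover(b,h)
round 3: derive cover(e,i) via R1 from cover(e,c), cover(c,i)
round 3: derive cover(f,b) via R1 from cover(f,i), cover(i,b)
round 3: derive cover(f,e) via R1 from cover(f,h), cover(h,e)
round 3: derive cover(f,f) via R1 from cover(f,h), cover(h,f)
round 3: derive cover(h,b) via R1 from cover(h,e), cover(e,b)
round 3: derive cover(h,c) via R1 from cover(h,e), cover(e,c)
round 3: derive cover(h,h) via R1 from cover(h,f), cover(f,h)
round 3: derive cover(i,c) via R1 from cover(i,b), cover(b,c)
round 4: derive cover(e,f) via R1 from cover(e,b), cover(b,f)
round 4: derive cover(f,c) via R1 from cover(f,b), cover(b,c)

yes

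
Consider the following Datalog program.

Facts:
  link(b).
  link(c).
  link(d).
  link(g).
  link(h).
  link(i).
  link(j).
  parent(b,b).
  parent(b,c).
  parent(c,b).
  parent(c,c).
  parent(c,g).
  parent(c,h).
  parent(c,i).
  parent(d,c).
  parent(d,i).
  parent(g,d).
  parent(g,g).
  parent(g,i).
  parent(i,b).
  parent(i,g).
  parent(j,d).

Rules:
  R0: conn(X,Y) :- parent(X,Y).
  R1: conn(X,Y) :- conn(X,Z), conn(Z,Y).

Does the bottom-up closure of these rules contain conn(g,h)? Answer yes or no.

round 1: derive conn(b,b) via R0 from parent(b,b)
round 1: derive conn(b,c) via R0 from parent(b,c)
round 1: derive conn(c,b) via R0 from parent(c,b)
round 1: derive conn(c,c) via R0 from parent(c,c)
round 1: derive conn(c,g) via R0 from parent(c,g)
round 1: derive conn(c,h) via R0 from parent(c,h)
round 1: derive conn(c,i) via R0 from parent(c,i)
round 1: derive conn(d,c) via R0 from parent(d,c)
round 1: derive conn(d,i) via R0 from parent(d,i)
round 1: derive conn(g,d) via R0 from parent(g,d)
round 1: derive conn(g,g) via R0 from parent(g,g)
round 1: derive conn(g,i) via R0 from parent(g,i)
round 1: derive conn(i,b) via R0 from parent(i,b)
round 1: derive conn(i,g) via R0 from parent(i,g)
round 1: derive conn(j,d) via R0 from parent(j,d)
round 2: derive conn(b,g) via R1 from conn(b,c), conn(c,g)
round 2: derive conn(b,h) via R1 from conn(b,c), conn(c,h)
round 2: derive conn(b,i) via R1 from conn(b,c), conn(c,i)
round 2: derive conn(c,d) via R1 from conn(c,g), conn(g,d)
round 2: derive conn(d,b) via R1 from conn(d,c), conn(c,b)
round 2: derive conn(d,g) via R1 from conn(d,c), conn(c,g)
round 2: derive conn(d,h) via R1 from conn(d,c), conn(c,h)
round 2: derive conn(g,b) via R1 from conn(g,i), conn(i,b)
round 2: derive conn(g,c) via R1 from conn(g,d), conn(d,c)
round 2: derive conn(i,c) via R1 from conn(i,b), conn(b,c)
round 2: derive conn(i,d) via R1 from conn(i,g), conn(g,d)
round 2: derive conn(i,i) via R1 from conn(i,g), conn(g,i)
round 2: derive conn(j,c) via R1 from conn(j,d), conn(d,c)
round 2: derive conn(j,i) via R1 from conn(j,d), conn(d,i)
round 3: derive conn(b,d) via R1 from conn(b,c), conn(c,d)
round 3: derive conn(d,d) via R1 from conn(d,c), conn(c,d)
round 3: derive conn(g,h) via R1 from conn(g,b), conn(b,h)
round 3: derive conn(i,h) via R1 from conn(i,b), conn(b,h)
round 3: derive conn(j,b) via R1 from conn(j,c), conn(c,b)
round 3: derive conn(j,g) via R1 from conn(j,c), conn(c,g)
round 3: derive conn(j,h) via R1 from conn(j,c), conn(c,h)

yes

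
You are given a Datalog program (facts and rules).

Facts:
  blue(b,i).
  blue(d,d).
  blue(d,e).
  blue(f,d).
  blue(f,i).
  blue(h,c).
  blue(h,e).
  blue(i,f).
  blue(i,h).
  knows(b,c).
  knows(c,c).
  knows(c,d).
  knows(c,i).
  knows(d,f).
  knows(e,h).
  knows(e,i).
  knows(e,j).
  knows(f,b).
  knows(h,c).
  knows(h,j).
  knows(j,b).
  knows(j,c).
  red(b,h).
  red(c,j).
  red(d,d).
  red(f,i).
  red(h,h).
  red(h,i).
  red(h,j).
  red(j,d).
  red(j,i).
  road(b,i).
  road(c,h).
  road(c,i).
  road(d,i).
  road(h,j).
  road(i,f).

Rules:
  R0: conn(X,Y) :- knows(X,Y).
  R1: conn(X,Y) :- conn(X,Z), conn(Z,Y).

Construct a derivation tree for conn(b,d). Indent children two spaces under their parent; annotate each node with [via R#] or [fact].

conn(b,d)  [via R1]
  conn(b,c)  [via R0]
    knows(b,c)  [fact]
  conn(c,d)  [via R0]
    knows(c,d)  [fact]

round 1: derive conn(b,c) via R0 from knows(b,c)
round 1: derive conn(c,c) via R0 from knows(c,c)
round 1: derive conn(c,d) via R0 from knows(c,d)
round 1: derive conn(c,i) via R0 from knows(c,i)
round 1: derive conn(d,f) via R0 from knows(d,f)
round 1: derive conn(e,h) via R0 from knows(e,h)
round 1: derive conn(e,i) via R0 from knows(e,i)
round 1: derive conn(e,j) via R0 from knows(e,j)
round 1: derive conn(f,b) via R0 from knows(f,b)
round 1: derive conn(h,c) via R0 from knows(h,c)
round 1: derive conn(h,j) via R0 from knows(h,j)
round 1: derive conn(j,b) via R0 from knows(j,b)
round 1: derive conn(j,c) via R0 from knows(j,c)
round 2: derive conn(b,d) via R1 from conn(b,c), conn(c,d)
round 2: derive conn(b,i) via R1 from conn(b,c), conn(c,i)
round 2: derive conn(c,f) via R1 from conn(c,d), conn(d,f)
round 2: derive conn(d,b) via R1 from conn(d,f), conn(f,b)
round 2: derive conn(e,b) via R1 from conn(e,j), conn(j,b)
round 2: derive conn(e,c) via R1 from conn(e,h), conn(h,c)
round 2: derive conn(f,c) via R1 from conn(f,b), conn(b,c)
round 2: derive conn(h,b) via R1 from conn(h,j), conn(j,b)
round 2: derive conn(h,d) via R1 from conn(h,c), conn(c,d)
round 2: derive conn(h,i) via R1 from conn(h,c), conn(c,i)
round 2: derive conn(j,d) via R1 from conn(j,c), conn(c,d)
round 2: derive conn(j,i) via R1 from conn(j,c), conn(c,i)
round 3: derive conn(b,b) via R1 from conn(b,d), conn(d,b)
round 3: derive conn(b,f) via R1 from conn(b,c), conn(c,f)
round 3: derive conn(c,b) via R1 from conn(c,d), conn(d,b)
round 3: derive conn(d,c) via R1 from conn(d,b), conn(b,c)
round 3: derive conn(d,d) via R1 from conn(d,b), conn(b,d)
round 3: derive conn(d,i) via R1 from conn(d,b), conn(b,i)
round 3: derive conn(e,d) via R1 from conn(e,b), conn(b,d)
round 3: derive conn(e,f) via R1 from conn(e,c), conn(c,f)
round 3: derive conn(f,d) via R1 from conn(f,b), conn(b,d)
round 3: derive conn(f,f) via R1 from conn(f,c), conn(c,f)
round 3: derive conn(f,i) via R1 from conn(f,b), conn(b,i)
round 3: derive conn(h,f) via R1 from conn(h,c), conn(c,f)
round 3: derive conn(j,f) via R1 from conn(j,c), conn(c,f)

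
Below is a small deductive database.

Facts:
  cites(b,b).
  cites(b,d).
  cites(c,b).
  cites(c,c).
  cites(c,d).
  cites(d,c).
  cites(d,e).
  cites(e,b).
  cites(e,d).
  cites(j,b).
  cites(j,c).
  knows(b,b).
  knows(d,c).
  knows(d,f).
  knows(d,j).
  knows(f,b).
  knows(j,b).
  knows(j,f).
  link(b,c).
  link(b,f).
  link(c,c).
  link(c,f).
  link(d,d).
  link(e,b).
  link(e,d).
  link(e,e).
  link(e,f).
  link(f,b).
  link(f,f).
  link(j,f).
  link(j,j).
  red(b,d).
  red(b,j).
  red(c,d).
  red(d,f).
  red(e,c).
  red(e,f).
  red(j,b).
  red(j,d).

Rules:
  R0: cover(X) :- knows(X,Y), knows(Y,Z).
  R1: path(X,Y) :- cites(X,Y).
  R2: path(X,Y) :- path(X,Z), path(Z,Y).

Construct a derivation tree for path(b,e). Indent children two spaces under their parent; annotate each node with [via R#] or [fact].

round 1: derive path(b,b) via R1 from cites(b,b)
round 1: derive path(b,d) via R1 from cites(b,d)
round 1: derive path(c,b) via R1 from cites(c,b)
round 1: derive path(c,c) via R1 from cites(c,c)
round 1: derive path(c,d) via R1 from cites(c,d)
round 1: derive path(d,c) via R1 from cites(d,c)
round 1: derive path(d,e) via R1 from cites(d,e)
round 1: derive path(e,b) via R1 from cites(e,b)
round 1: derive path(e,d) via R1 from cites(e,d)
round 1: derive path(j,b) via R1 from cites(j,b)
round 1: derive path(j,c) via R1 from cites(j,c)
round 2: derive path(b,c) via R2 from path(b,d), path(d,c)
round 2: derive path(b,e) via R2 from path(b,d), path(d,e)
round 2: derive path(c,e) via R2 from path(c,d), path(d,e)
round 2: derive path(d,b) via R2 from path(d,c), path(c,b)
round 2: derive path(d,d) via R2 from path(d,c), path(c,d)
round 2: derive path(e,c) via R2 from path(e,d), path(d,c)
round 2: derive path(e,e) via R2 from path(e,d), path(d,e)
round 2: derive path(j,d) via R2 from path(j,b), path(b,d)
round 3: derive path(j,e) via R2 from path(j,b), path(b,e)

path(b,e)  [via R2]
  path(b,d)  [via R1]
    cites(b,d)  [fact]
  path(d,e)  [via R1]
    cites(d,e)  [fact]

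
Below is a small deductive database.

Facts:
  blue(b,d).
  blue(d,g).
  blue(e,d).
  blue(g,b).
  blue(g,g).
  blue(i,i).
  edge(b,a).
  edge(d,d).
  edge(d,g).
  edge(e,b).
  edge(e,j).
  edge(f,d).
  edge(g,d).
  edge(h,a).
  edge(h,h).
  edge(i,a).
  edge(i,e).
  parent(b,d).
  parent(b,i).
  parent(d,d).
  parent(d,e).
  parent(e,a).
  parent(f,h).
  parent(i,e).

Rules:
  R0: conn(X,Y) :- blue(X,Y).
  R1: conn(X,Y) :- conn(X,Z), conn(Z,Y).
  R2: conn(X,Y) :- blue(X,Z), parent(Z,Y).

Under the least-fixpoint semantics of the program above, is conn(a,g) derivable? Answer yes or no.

no

round 1: derive conn(b,d) via R0 from blue(b,d)
round 1: derive conn(d,g) via R0 from blue(d,g)
round 1: derive conn(e,d) via R0 from blue(e,d)
round 1: derive conn(g,b) via R0 from blue(g,b)
round 1: derive conn(g,g) via R0 from blue(g,g)
round 1: derive conn(i,i) via R0 from blue(i,i)
round 1: derive conn(b,e) via R2 from blue(b,d), parent(d,e)
round 1: derive conn(e,e) via R2 from blue(e,d), parent(d,e)
round 1: derive conn(g,d) via R2 from blue(g,b), parent(b,d)
round 1: derive conn(g,i) via R2 from blue(g,b), parent(b,i)
round 1: derive conn(i,e) via R2 from blue(i,i), parent(i,e)
round 2: derive conn(b,g) via R1 from conn(b,d), conn(d,g)
round 2: derive conn(d,b) via R1 from conn(d,g), conn(g,b)
round 2: derive conn(d,d) via R1 from conn(d,g), conn(g,d)
round 2: derive conn(d,i) via R1 from conn(d,g), conn(g,i)
round 2: derive conn(e,g) via R1 from conn(e,d), conn(d,g)
round 2: derive conn(g,e) via R1 from conn(g,b), conn(b,e)
round 2: derive conn(i,d) via R1 from conn(i,e), conn(e,d)
round 3: derive conn(b,b) via R1 from conn(b,d), conn(d,b)
round 3: derive conn(b,i) via R1 from conn(b,d), conn(d,i)
round 3: derive conn(d,e) via R1 from conn(d,b), conn(b,e)
round 3: derive conn(e,b) via R1 from conn(e,d), conn(d,b)
round 3: derive conn(e,i) via R1 from conn(e,d), conn(d,i)
round 3: derive conn(i,b) via R1 from conn(i,d), conn(d,b)
round 3: derive conn(i,g) via R1 from conn(i,d), conn(d,g)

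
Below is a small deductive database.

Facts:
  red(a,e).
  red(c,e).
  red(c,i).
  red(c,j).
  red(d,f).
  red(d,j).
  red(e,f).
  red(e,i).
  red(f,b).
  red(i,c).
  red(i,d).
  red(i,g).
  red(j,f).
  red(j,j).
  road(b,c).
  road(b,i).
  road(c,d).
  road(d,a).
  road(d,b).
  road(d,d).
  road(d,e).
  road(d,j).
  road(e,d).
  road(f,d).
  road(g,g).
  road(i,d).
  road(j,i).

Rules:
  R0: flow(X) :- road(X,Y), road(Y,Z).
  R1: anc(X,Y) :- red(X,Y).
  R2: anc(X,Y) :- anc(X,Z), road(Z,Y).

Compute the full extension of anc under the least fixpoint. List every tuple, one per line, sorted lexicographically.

anc(a,a)
anc(a,b)
anc(a,c)
anc(a,d)
anc(a,e)
anc(a,i)
anc(a,j)
anc(c,a)
anc(c,b)
anc(c,c)
anc(c,d)
anc(c,e)
anc(c,i)
anc(c,j)
anc(d,a)
anc(d,b)
anc(d,c)
anc(d,d)
anc(d,e)
anc(d,f)
anc(d,i)
anc(d,j)
anc(e,a)
anc(e,b)
anc(e,c)
anc(e,d)
anc(e,e)
anc(e,f)
anc(e,i)
anc(e,j)
anc(f,a)
anc(f,b)
anc(f,c)
anc(f,d)
anc(f,e)
anc(f,i)
anc(f,j)
anc(i,a)
anc(i,b)
anc(i,c)
anc(i,d)
anc(i,e)
anc(i,g)
anc(i,i)
anc(i,j)
anc(j,a)
anc(j,b)
anc(j,c)
anc(j,d)
anc(j,e)
anc(j,f)
anc(j,i)
anc(j,j)

round 1: derive anc(a,e) via R1 from red(a,e)
round 1: derive anc(c,e) via R1 from red(c,e)
round 1: derive anc(c,i) via R1 from red(c,i)
round 1: derive anc(c,j) via R1 from red(c,j)
round 1: derive anc(d,f) via R1 from red(d,f)
round 1: derive anc(d,j) via R1 from red(d,j)
round 1: derive anc(e,f) via R1 from red(e,f)
round 1: derive anc(e,i) via R1 from red(e,i)
round 1: derive anc(f,b) via R1 from red(f,b)
round 1: derive anc(i,c) via R1 from red(i,c)
round 1: derive anc(i,d) via R1 from red(i,d)
round 1: derive anc(i,g) via R1 from red(i,g)
round 1: derive anc(j,f) via R1 from red(j,f)
round 1: derive anc(j,j) via R1 from red(j,j)
round 2: derive anc(a,d) via R2 from anc(a,e), road(e,d)
round 2: derive anc(c,d) via R2 from anc(c,e), road(e,d)
round 2: derive anc(d,d) via R2 from anc(d,f), road(f,d)
round 2: derive anc(d,i) via R2 from anc(d,j), road(j,i)
round 2: derive anc(e,d) via R2 from anc(e,f), road(f,d)
round 2: derive anc(f,c) via R2 from anc(f,b), road(b,c)
round 2: derive anc(f,i) via R2 from anc(f,b), road(b,i)
round 2: derive anc(i,a) via R2 from anc(i,d), road(d,a)
round 2: derive anc(i,b) via R2 from anc(i,d), road(d,b)
round 2: derive anc(i,e) via R2 from anc(i,d), road(d,e)
round 2: derive anc(i,j) via R2 from anc(i,d), road(d,j)
round 2: derive anc(j,d) via R2 from anc(j,f), road(f,d)
round 2: derive anc(j,i) via R2 from anc(j,j), road(j,i)
round 3: derive anc(a,a) via R2 from anc(a,d), road(d,a)
round 3: derive anc(a,b) via R2 from anc(a,d), road(d,b)
round 3: derive anc(a,j) via R2 from anc(a,d), road(d,j)
round 3: derive anc(c,a) via R2 from anc(c,d), road(d,a)
round 3: derive anc(c,b) via R2 from anc(c,d), road(d,b)
round 3: derive anc(d,a) via R2 from anc(d,d), road(d,a)
round 3: derive anc(d,b) via R2 from anc(d,d), road(d,b)
round 3: derive anc(d,e) via R2 from anc(d,d), road(d,e)
round 3: derive anc(e,a) via R2 from anc(e,d), road(d,a)
round 3: derive anc(e,b) via R2 from anc(e,d), road(d,b)
round 3: derive anc(e,e) via R2 from anc(e,d), road(d,e)
round 3: derive anc(e,j) via R2 from anc(e,d), road(d,j)
round 3: derive anc(f,d) via R2 from anc(f,c), road(c,d)
round 3: derive anc(i,i) via R2 from anc(i,b), road(b,i)
round 3: derive anc(j,a) via R2 from anc(j,d), road(d,a)
round 3: derive anc(j,b) via R2 from anc(j,d), road(d,b)
round 3: derive anc(j,e) via R2 from anc(j,d), road(d,e)
round 4: derive anc(a,c) via R2 from anc(a,b), road(b,c)
round 4: derive anc(a,i) via R2 from anc(a,b), road(b,i)
round 4: derive anc(c,c) via R2 from anc(c,b), road(b,c)
round 4: derive anc(d,c) via R2 from anc(d,b), road(b,c)
round 4: derive anc(e,c) via R2 from anc(e,b), road(b,c)
round 4: derive anc(f,a) via R2 from anc(f,d), road(d,a)
round 4: derive anc(f,e) via R2 from anc(f,d), road(d,e)
round 4: derive anc(f,j) via R2 from anc(f,d), road(d,j)
round 4: derive anc(j,c) via R2 from anc(j,b), road(b,c)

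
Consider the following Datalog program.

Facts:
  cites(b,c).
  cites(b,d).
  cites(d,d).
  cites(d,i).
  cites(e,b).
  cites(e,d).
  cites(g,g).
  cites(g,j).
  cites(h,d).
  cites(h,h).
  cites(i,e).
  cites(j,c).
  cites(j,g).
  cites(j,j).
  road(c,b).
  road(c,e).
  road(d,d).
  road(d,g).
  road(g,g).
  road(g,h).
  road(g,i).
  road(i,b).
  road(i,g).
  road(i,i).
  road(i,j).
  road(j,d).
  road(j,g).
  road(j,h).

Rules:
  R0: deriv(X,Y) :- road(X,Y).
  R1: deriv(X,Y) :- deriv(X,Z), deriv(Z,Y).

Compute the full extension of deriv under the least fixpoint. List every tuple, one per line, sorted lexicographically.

round 1: derive deriv(c,b) via R0 from road(c,b)
round 1: derive deriv(c,e) via R0 from road(c,e)
round 1: derive deriv(d,d) via R0 from road(d,d)
round 1: derive deriv(d,g) via R0 from road(d,g)
round 1: derive deriv(g,g) via R0 from road(g,g)
round 1: derive deriv(g,h) via R0 from road(g,h)
round 1: derive deriv(g,i) via R0 from road(g,i)
round 1: derive deriv(i,b) via R0 from road(i,b)
round 1: derive deriv(i,g) via R0 from road(i,g)
round 1: derive deriv(i,i) via R0 from road(i,i)
round 1: derive deriv(i,j) via R0 from road(i,j)
round 1: derive deriv(j,d) via R0 from road(j,d)
round 1: derive deriv(j,g) via R0 from road(j,g)
round 1: derive deriv(j,h) via R0 from road(j,h)
round 2: derive deriv(d,h) via R1 from deriv(d,g), deriv(g,h)
round 2: derive deriv(d,i) via R1 from deriv(d,g), deriv(g,i)
round 2: derive deriv(g,b) via R1 from deriv(g,i), deriv(i,b)
round 2: derive deriv(g,j) via R1 from deriv(g,i), deriv(i,j)
round 2: derive deriv(i,d) via R1 from deriv(i,j), deriv(j,d)
round 2: derive deriv(i,h) via R1 from deriv(i,g), deriv(g,h)
round 2: derive deriv(j,i) via R1 from deriv(j,g), deriv(g,i)
round 3: derive deriv(d,b) via R1 from deriv(d,g), deriv(g,b)
round 3: derive deriv(d,j) via R1 from deriv(d,g), deriv(g,j)
round 3: derive deriv(g,d) via R1 from deriv(g,i), deriv(i,d)
round 3: derive deriv(j,b) via R1 from deriv(j,g), deriv(g,b)
round 3: derive deriv(j,j) via R1 from deriv(j,g), deriv(g,j)

deriv(c,b)
deriv(c,e)
deriv(d,b)
deriv(d,d)
deriv(d,g)
deriv(d,h)
deriv(d,i)
deriv(d,j)
deriv(g,b)
deriv(g,d)
deriv(g,g)
deriv(g,h)
deriv(g,i)
deriv(g,j)
deriv(i,b)
deriv(i,d)
deriv(i,g)
deriv(i,h)
deriv(i,i)
deriv(i,j)
deriv(j,b)
deriv(j,d)
deriv(j,g)
deriv(j,h)
deriv(j,i)
deriv(j,j)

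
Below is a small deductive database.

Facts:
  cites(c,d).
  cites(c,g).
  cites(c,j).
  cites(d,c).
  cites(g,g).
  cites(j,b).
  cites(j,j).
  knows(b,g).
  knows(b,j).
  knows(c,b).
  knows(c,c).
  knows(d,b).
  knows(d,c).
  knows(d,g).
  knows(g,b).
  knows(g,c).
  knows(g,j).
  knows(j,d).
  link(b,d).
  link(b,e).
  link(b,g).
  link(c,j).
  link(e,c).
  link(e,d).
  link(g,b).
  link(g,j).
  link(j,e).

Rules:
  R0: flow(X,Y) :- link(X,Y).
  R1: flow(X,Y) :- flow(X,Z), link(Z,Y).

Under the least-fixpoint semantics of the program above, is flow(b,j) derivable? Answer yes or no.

round 1: derive flow(b,d) via R0 from link(b,d)
round 1: derive flow(b,e) via R0 from link(b,e)
round 1: derive flow(b,g) via R0 from link(b,g)
round 1: derive flow(c,j) via R0 from link(c,j)
round 1: derive flow(e,c) via R0 from link(e,c)
round 1: derive flow(e,d) via R0 from link(e,d)
round 1: derive flow(g,b) via R0 from link(g,b)
round 1: derive flow(g,j) via R0 from link(g,j)
round 1: derive flow(j,e) via R0 from link(j,e)
round 2: derive flow(b,b) via R1 from flow(b,g), link(g,b)
round 2: derive flow(b,c) via R1 from flow(b,e), link(e,c)
round 2: derive flow(b,j) via R1 from flow(b,g), link(g,j)
round 2: derive flow(c,e) via R1 from flow(c,j), link(j,e)
round 2: derive flow(e,j) via R1 from flow(e,c), link(c,j)
round 2: derive flow(g,d) via R1 from flow(g,b), link(b,d)
round 2: derive flow(g,e) via R1 from flow(g,b), link(b,e)
round 2: derive flow(g,g) via R1 from flow(g,b), link(b,g)
round 2: derive flow(j,c) via R1 from flow(j,e), link(e,c)
round 2: derive flow(j,d) via R1 from flow(j,e), link(e,d)
round 3: derive flow(c,c) via R1 from flow(c,e), link(e,c)
round 3: derive flow(c,d) via R1 from flow(c,e), link(e,d)
round 3: derive flow(e,e) via R1 from flow(e,j), link(j,e)
round 3: derive flow(g,c) via R1 from flow(g,e), link(e,c)
round 3: derive flow(j,j) via R1 from flow(j,c), link(c,j)

yes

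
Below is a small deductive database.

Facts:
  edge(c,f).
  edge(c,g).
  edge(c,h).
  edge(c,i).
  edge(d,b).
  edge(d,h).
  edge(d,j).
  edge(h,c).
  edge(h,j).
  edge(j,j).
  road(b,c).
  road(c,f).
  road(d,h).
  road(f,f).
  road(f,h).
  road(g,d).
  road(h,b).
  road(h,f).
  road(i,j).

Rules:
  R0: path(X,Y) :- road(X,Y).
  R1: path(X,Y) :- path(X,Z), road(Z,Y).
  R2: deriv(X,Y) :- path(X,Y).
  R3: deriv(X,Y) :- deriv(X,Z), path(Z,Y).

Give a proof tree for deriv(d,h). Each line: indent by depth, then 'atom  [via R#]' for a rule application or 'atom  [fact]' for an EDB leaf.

deriv(d,h)  [via R2]
  path(d,h)  [via R0]
    road(d,h)  [fact]

round 1: derive path(b,c) via R0 from road(b,c)
round 1: derive path(c,f) via R0 from road(c,f)
round 1: derive path(d,h) via R0 from road(d,h)
round 1: derive path(f,f) via R0 from road(f,f)
round 1: derive path(f,h) via R0 from road(f,h)
round 1: derive path(g,d) via R0 from road(g,d)
round 1: derive path(h,b) via R0 from road(h,b)
round 1: derive path(h,f) via R0 from road(h,f)
round 1: derive path(i,j) via R0 from road(i,j)
round 2: derive path(b,f) via R1 from path(b,c), road(c,f)
round 2: derive path(c,h) via R1 from path(c,f), road(f,h)
round 2: derive path(d,b) via R1 from path(d,h), road(h,b)
round 2: derive path(d,f) via R1 from path(d,h), road(h,f)
round 2: derive path(f,b) via R1 from path(f,h), road(h,b)
round 2: derive path(g,h) via R1 from path(g,d), road(d,h)
round 2: derive path(h,c) via R1 from path(h,b), road(b,c)
round 2: derive path(h,h) via R1 from path(h,f), road(f,h)
round 2: derive deriv(b,c) via R2 from path(b,c)
round 2: derive deriv(c,f) via R2 from path(c,f)
round 2: derive deriv(d,h) via R2 from path(d,h)
round 2: derive deriv(f,f) via R2 from path(f,f)
round 2: derive deriv(f,h) via R2 from path(f,h)
round 2: derive deriv(g,d) via R2 from path(g,d)
round 2: derive deriv(h,b) via R2 from path(h,b)
round 2: derive deriv(h,f) via R2 from path(h,f)
round 2: derive deriv(i,j) via R2 from path(i,j)
round 3: derive path(b,h) via R1 from path(b,f), road(f,h)
round 3: derive path(c,b) via R1 from path(c,h), road(h,b)
round 3: derive path(d,c) via R1 from path(d,b), road(b,c)
round 3: derive path(f,c) via R1 from path(f,b), road(b,c)
round 3: derive path(g,b) via R1 from path(g,h), road(h,b)
round 3: derive path(g,f) via R1 from path(g,h), road(h,f)
round 3: derive deriv(b,f) via R2 from path(b,f)
round 3: derive deriv(c,h) via R2 from path(c,h)
round 3: derive deriv(d,b) via R2 from path(d,b)
round 3: derive deriv(d,f) via R2 from path(d,f)
round 3: derive deriv(f,b) via R2 from path(f,b)
round 3: derive deriv(g,h) via R2 from path(g,h)
round 3: derive deriv(h,c) via R2 from path(h,c)
round 3: derive deriv(h,h) via R2 from path(h,h)
round 3: derive deriv(b,h) via R3 from deriv(b,c), path(c,h)
round 3: derive deriv(c,b) via R3 from deriv(c,f), path(f,b)
round 3: derive deriv(d,c) via R3 from deriv(d,h), path(h,c)
round 3: derive deriv(f,c) via R3 from deriv(f,h), path(h,c)
round 3: derive deriv(g,b) via R3 from deriv(g,d), path(d,b)
round 3: derive deriv(g,f) via R3 from deriv(g,d), path(d,f)
round 4: derive path(b,b) via R1 from path(b,h), road(h,b)
round 4: derive path(c,c) via R1 from path(c,b), road(b,c)
round 4: derive path(g,c) via R1 from path(g,b), road(b,c)
round 4: derive deriv(b,b) via R3 from deriv(b,c), path(c,b)
round 4: derive deriv(c,c) via R3 from deriv(c,b), path(b,c)
round 4: derive deriv(g,c) via R3 from deriv(g,b), path(b,c)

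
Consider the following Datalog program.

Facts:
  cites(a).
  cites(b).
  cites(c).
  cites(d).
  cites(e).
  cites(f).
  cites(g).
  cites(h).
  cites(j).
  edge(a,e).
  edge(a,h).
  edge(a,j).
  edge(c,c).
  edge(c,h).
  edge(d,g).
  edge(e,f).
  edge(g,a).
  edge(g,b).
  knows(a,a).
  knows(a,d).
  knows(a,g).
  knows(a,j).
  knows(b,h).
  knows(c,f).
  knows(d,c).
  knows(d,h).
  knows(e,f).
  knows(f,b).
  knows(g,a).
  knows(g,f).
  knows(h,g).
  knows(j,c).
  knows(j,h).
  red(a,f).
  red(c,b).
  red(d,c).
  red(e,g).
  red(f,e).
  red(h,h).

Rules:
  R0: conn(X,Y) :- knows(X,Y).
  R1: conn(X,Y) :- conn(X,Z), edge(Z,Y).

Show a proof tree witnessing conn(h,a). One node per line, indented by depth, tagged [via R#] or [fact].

round 1: derive conn(a,a) via R0 from knows(a,a)
round 1: derive conn(a,d) via R0 from knows(a,d)
round 1: derive conn(a,g) via R0 from knows(a,g)
round 1: derive conn(a,j) via R0 from knows(a,j)
round 1: derive conn(b,h) via R0 from knows(b,h)
round 1: derive conn(c,f) via R0 from knows(c,f)
round 1: derive conn(d,c) via R0 from knows(d,c)
round 1: derive conn(d,h) via R0 from knows(d,h)
round 1: derive conn(e,f) via R0 from knows(e,f)
round 1: derive conn(f,b) via R0 from knows(f,b)
round 1: derive conn(g,a) via R0 from knows(g,a)
round 1: derive conn(g,f) via R0 from knows(g,f)
round 1: derive conn(h,g) via R0 from knows(h,g)
round 1: derive conn(j,c) via R0 from knows(j,c)
round 1: derive conn(j,h) via R0 from knows(j,h)
round 2: derive conn(a,b) via R1 from conn(a,g), edge(g,b)
round 2: derive conn(a,e) via R1 from conn(a,a), edge(a,e)
round 2: derive conn(a,h) via R1 from conn(a,a), edge(a,h)
round 2: derive conn(g,e) via R1 from conn(g,a), edge(a,e)
round 2: derive conn(g,h) via R1 from conn(g,a), edge(a,h)
round 2: derive conn(g,j) via R1 from conn(g,a), edge(a,j)
round 2: derive conn(h,a) via R1 from conn(h,g), edge(g,a)
round 2: derive conn(h,b) via R1 from conn(h,g), edge(g,b)
round 3: derive conn(a,f) via R1 from conn(a,e), edge(e,f)
round 3: derive conn(h,e) via R1 from conn(h,a), edge(a,e)
round 3: derive conn(h,h) via R1 from conn(h,a), edge(a,h)
round 3: derive conn(h,j) via R1 from conn(h,a), edge(a,j)
round 4: derive conn(h,f) via R1 from conn(h,e), edge(e,f)

conn(h,a)  [via R1]
  conn(h,g)  [via R0]
    knows(h,g)  [fact]
  edge(g,a)  [fact]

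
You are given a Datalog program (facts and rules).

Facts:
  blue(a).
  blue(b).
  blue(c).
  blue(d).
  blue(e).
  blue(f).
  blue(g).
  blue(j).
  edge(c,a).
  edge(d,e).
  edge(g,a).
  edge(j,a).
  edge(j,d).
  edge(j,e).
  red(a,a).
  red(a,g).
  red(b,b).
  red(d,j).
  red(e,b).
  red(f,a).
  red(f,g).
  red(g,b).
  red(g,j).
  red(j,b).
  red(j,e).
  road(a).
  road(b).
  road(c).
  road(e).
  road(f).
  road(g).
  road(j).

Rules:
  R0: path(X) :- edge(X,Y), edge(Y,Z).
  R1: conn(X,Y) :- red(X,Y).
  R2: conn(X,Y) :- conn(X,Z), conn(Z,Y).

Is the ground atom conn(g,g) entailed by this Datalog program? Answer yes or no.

round 1: derive conn(a,a) via R1 from red(a,a)
round 1: derive conn(a,g) via R1 from red(a,g)
round 1: derive conn(b,b) via R1 from red(b,b)
round 1: derive conn(d,j) via R1 from red(d,j)
round 1: derive conn(e,b) via R1 from red(e,b)
round 1: derive conn(f,a) via R1 from red(f,a)
round 1: derive conn(f,g) via R1 from red(f,g)
round 1: derive conn(g,b) via R1 from red(g,b)
round 1: derive conn(g,j) via R1 from red(g,j)
round 1: derive conn(j,b) via R1 from red(j,b)
round 1: derive conn(j,e) via R1 from red(j,e)
round 2: derive conn(a,b) via R2 from conn(a,g), conn(g,b)
round 2: derive conn(a,j) via R2 from conn(a,g), conn(g,j)
round 2: derive conn(d,b) via R2 from conn(d,j), conn(j,b)
round 2: derive conn(d,e) via R2 from conn(d,j), conn(j,e)
round 2: derive conn(f,b) via R2 from conn(f,g), conn(g,b)
round 2: derive conn(f,j) via R2 from conn(f,g), conn(g,j)
round 2: derive conn(g,e) via R2 from conn(g,j), conn(j,e)
round 3: derive conn(a,e) via R2 from conn(a,g), conn(g,e)
round 3: derive conn(f,e) via R2 from conn(f,g), conn(g,e)

no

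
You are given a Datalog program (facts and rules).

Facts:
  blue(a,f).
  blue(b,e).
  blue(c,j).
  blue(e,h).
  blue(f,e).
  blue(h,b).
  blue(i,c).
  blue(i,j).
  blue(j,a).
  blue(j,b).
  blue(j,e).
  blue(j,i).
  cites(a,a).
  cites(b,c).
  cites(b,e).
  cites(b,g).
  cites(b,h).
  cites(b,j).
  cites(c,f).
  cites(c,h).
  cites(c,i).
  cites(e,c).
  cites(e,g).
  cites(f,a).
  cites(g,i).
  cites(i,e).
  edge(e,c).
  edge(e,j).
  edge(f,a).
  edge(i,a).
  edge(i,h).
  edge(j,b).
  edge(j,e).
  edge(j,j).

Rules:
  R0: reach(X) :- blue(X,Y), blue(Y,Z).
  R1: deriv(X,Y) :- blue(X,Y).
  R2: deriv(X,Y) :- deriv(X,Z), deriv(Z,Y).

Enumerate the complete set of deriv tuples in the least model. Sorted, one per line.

deriv(a,b)
deriv(a,e)
deriv(a,f)
deriv(a,h)
deriv(b,b)
deriv(b,e)
deriv(b,h)
deriv(c,a)
deriv(c,b)
deriv(c,c)
deriv(c,e)
deriv(c,f)
deriv(c,h)
deriv(c,i)
deriv(c,j)
deriv(e,b)
deriv(e,e)
deriv(e,h)
deriv(f,b)
deriv(f,e)
deriv(f,h)
deriv(h,b)
deriv(h,e)
deriv(h,h)
deriv(i,a)
deriv(i,b)
deriv(i,c)
deriv(i,e)
deriv(i,f)
deriv(i,h)
deriv(i,i)
deriv(i,j)
deriv(j,a)
deriv(j,b)
deriv(j,c)
deriv(j,e)
deriv(j,f)
deriv(j,h)
deriv(j,i)
deriv(j,j)

round 1: derive deriv(a,f) via R1 from blue(a,f)
round 1: derive deriv(b,e) via R1 from blue(b,e)
round 1: derive deriv(c,j) via R1 from blue(c,j)
round 1: derive deriv(e,h) via R1 from blue(e,h)
round 1: derive deriv(f,e) via R1 from blue(f,e)
round 1: derive deriv(h,b) via R1 from blue(h,b)
round 1: derive deriv(i,c) via R1 from blue(i,c)
round 1: derive deriv(i,j) via R1 from blue(i,j)
round 1: derive deriv(j,a) via R1 from blue(j,a)
round 1: derive deriv(j,b) via R1 from blue(j,b)
round 1: derive deriv(j,e) via R1 from blue(j,e)
round 1: derive deriv(j,i) via R1 from blue(j,i)
round 2: derive deriv(a,e) via R2 from deriv(a,f), deriv(f,e)
round 2: derive deriv(b,h) via R2 from deriv(b,e), deriv(e,h)
round 2: derive deriv(c,a) via R2 from deriv(c,j), deriv(j,a)
round 2: derive deriv(c,b) via R2 from deriv(c,j), deriv(j,b)
round 2: derive deriv(c,e) via R2 from deriv(c,j), deriv(j,e)
round 2: derive deriv(c,i) via R2 from deriv(c,j), deriv(j,i)
round 2: derive deriv(e,b) via R2 from deriv(e,h), deriv(h,b)
round 2: derive deriv(f,h) via R2 from deriv(f,e), deriv(e,h)
round 2: derive deriv(h,e) via R2 from deriv(h,b), deriv(b,e)
round 2: derive deriv(i,a) via R2 from deriv(i,j), deriv(j,a)
round 2: derive deriv(i,b) via R2 from deriv(i,j), deriv(j,b)
round 2: derive deriv(i,e) via R2 from deriv(i,j), deriv(j,e)
round 2: derive deriv(i,i) via R2 from deriv(i,j), deriv(j,i)
round 2: derive deriv(j,c) via R2 from deriv(j,i), deriv(i,c)
round 2: derive deriv(j,f) via R2 from deriv(j,a), deriv(a,f)
round 2: derive deriv(j,h) via R2 from deriv(j,e), deriv(e,h)
round 2: derive deriv(j,j) via R2 from deriv(j,i), deriv(i,j)
round 3: derive deriv(a,b) via R2 from deriv(a,e), deriv(e,b)
round 3: derive deriv(a,h) via R2 from deriv(a,e), deriv(e,h)
round 3: derive deriv(b,b) via R2 from deriv(b,e), deriv(e,b)
round 3: derive deriv(c,c) via R2 from deriv(c,i), deriv(i,c)
round 3: derive deriv(c,f) via R2 from deriv(c,a), deriv(a,f)
round 3: derive deriv(c,h) via R2 from deriv(c,b), deriv(b,h)
round 3: derive deriv(e,e) via R2 from deriv(e,b), deriv(b,e)
round 3: derive deriv(f,b) via R2 from deriv(f,e), deriv(e,b)
round 3: derive deriv(h,h) via R2 from deriv(h,b), deriv(b,h)
round 3: derive deriv(i,f) via R2 from deriv(i,a), deriv(a,f)
round 3: derive deriv(i,h) via R2 from deriv(i,b), deriv(b,h)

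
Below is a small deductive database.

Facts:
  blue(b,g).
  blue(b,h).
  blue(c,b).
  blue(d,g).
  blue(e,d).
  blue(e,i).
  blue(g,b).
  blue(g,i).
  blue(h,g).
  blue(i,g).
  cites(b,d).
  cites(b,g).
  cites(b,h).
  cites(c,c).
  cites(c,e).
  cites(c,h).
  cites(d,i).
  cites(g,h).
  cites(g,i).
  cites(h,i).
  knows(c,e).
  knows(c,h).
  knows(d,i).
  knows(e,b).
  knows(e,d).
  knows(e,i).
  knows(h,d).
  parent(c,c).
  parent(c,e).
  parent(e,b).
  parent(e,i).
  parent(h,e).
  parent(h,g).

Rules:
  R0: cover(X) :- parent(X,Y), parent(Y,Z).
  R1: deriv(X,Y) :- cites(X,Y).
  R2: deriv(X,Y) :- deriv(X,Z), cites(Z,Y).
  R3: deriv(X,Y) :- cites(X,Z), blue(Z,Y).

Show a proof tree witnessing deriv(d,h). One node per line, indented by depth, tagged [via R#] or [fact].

deriv(d,h)  [via R2]
  deriv(d,g)  [via R3]
    cites(d,i)  [fact]
    blue(i,g)  [fact]
  cites(g,h)  [fact]

round 1: derive deriv(b,d) via R1 from cites(b,d)
round 1: derive deriv(b,g) via R1 from cites(b,g)
round 1: derive deriv(b,h) via R1 from cites(b,h)
round 1: derive deriv(c,c) via R1 from cites(c,c)
round 1: derive deriv(c,e) via R1 from cites(c,e)
round 1: derive deriv(c,h) via R1 from cites(c,h)
round 1: derive deriv(d,i) via R1 from cites(d,i)
round 1: derive deriv(g,h) via R1 from cites(g,h)
round 1: derive deriv(g,i) via R1 from cites(g,i)
round 1: derive deriv(h,i) via R1 from cites(h,i)
round 1: derive deriv(b,b) via R3 from cites(b,g), blue(g,b)
round 1: derive deriv(b,i) via R3 from cites(b,g), blue(g,i)
round 1: derive deriv(c,b) via R3 from cites(c,c), blue(c,b)
round 1: derive deriv(c,d) via R3 from cites(c,e), blue(e,d)
round 1: derive deriv(c,g) via R3 from cites(c,h), blue(h,g)
round 1: derive deriv(c,i) via R3 from cites(c,e), blue(e,i)
round 1: derive deriv(d,g) via R3 from cites(d,i), blue(i,g)
round 1: derive deriv(g,g) via R3 from cites(g,h), blue(h,g)
round 1: derive deriv(h,g) via R3 from cites(h,i), blue(i,g)
round 2: derive deriv(d,h) via R2 from deriv(d,g), cites(g,h)
round 2: derive deriv(h,h) via R2 from deriv(h,g), cites(g,h)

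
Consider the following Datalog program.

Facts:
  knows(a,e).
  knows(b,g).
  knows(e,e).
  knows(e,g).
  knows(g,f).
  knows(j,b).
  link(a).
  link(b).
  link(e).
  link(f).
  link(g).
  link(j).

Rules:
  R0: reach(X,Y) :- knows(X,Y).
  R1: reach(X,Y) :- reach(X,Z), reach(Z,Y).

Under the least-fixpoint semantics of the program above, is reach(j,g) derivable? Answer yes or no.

yes

round 1: derive reach(a,e) via R0 from knows(a,e)
round 1: derive reach(b,g) via R0 from knows(b,g)
round 1: derive reach(e,e) via R0 from knows(e,e)
round 1: derive reach(e,g) via R0 from knows(e,g)
round 1: derive reach(g,f) via R0 from knows(g,f)
round 1: derive reach(j,b) via R0 from knows(j,b)
round 2: derive reach(a,g) via R1 from reach(a,e), reach(e,g)
round 2: derive reach(b,f) via R1 from reach(b,g), reach(g,f)
round 2: derive reach(e,f) via R1 from reach(e,g), reach(g,f)
round 2: derive reach(j,g) via R1 from reach(j,b), reach(b,g)
round 3: derive reach(a,f) via R1 from reach(a,e), reach(e,f)
round 3: derive reach(j,f) via R1 from reach(j,b), reach(b,f)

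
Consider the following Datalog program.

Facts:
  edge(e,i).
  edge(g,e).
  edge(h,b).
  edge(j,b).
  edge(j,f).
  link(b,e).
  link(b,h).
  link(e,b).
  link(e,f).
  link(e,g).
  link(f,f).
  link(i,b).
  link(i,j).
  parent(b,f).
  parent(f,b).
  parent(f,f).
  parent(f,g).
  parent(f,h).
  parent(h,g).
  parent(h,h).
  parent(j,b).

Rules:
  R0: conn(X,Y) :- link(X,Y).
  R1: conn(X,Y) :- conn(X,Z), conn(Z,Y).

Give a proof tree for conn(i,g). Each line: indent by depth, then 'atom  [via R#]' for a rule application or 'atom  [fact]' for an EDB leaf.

conn(i,g)  [via R1]
  conn(i,b)  [via R0]
    link(i,b)  [fact]
  conn(b,g)  [via R1]
    conn(b,e)  [via R0]
      link(b,e)  [fact]
    conn(e,g)  [via R0]
      link(e,g)  [fact]

round 1: derive conn(b,e) via R0 from link(b,e)
round 1: derive conn(b,h) via R0 from link(b,h)
round 1: derive conn(e,b) via R0 from link(e,b)
round 1: derive conn(e,f) via R0 from link(e,f)
round 1: derive conn(e,g) via R0 from link(e,g)
round 1: derive conn(f,f) via R0 from link(f,f)
round 1: derive conn(i,b) via R0 from link(i,b)
round 1: derive conn(i,j) via R0 from link(i,j)
round 2: derive conn(b,b) via R1 from conn(b,e), conn(e,b)
round 2: derive conn(b,f) via R1 from conn(b,e), conn(e,f)
round 2: derive conn(b,g) via R1 from conn(b,e), conn(e,g)
round 2: derive conn(e,e) via R1 from conn(e,b), conn(b,e)
round 2: derive conn(e,h) via R1 from conn(e,b), conn(b,h)
round 2: derive conn(i,e) via R1 from conn(i,b), conn(b,e)
round 2: derive conn(i,h) via R1 from conn(i,b), conn(b,h)
round 3: derive conn(i,f) via R1 from conn(i,b), conn(b,f)
round 3: derive conn(i,g) via R1 from conn(i,b), conn(b,g)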